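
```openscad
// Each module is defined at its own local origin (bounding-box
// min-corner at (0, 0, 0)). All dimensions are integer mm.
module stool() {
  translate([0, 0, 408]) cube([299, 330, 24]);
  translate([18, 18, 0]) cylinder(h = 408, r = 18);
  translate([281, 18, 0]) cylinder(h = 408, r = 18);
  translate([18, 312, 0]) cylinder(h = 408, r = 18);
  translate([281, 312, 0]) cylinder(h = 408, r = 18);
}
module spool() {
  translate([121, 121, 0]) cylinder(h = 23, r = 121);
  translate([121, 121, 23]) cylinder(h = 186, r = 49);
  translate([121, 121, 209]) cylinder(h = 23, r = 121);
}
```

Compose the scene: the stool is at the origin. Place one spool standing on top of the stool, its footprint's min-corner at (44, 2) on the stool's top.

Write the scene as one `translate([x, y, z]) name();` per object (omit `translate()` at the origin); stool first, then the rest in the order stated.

stool();
translate([44, 2, 432]) spool();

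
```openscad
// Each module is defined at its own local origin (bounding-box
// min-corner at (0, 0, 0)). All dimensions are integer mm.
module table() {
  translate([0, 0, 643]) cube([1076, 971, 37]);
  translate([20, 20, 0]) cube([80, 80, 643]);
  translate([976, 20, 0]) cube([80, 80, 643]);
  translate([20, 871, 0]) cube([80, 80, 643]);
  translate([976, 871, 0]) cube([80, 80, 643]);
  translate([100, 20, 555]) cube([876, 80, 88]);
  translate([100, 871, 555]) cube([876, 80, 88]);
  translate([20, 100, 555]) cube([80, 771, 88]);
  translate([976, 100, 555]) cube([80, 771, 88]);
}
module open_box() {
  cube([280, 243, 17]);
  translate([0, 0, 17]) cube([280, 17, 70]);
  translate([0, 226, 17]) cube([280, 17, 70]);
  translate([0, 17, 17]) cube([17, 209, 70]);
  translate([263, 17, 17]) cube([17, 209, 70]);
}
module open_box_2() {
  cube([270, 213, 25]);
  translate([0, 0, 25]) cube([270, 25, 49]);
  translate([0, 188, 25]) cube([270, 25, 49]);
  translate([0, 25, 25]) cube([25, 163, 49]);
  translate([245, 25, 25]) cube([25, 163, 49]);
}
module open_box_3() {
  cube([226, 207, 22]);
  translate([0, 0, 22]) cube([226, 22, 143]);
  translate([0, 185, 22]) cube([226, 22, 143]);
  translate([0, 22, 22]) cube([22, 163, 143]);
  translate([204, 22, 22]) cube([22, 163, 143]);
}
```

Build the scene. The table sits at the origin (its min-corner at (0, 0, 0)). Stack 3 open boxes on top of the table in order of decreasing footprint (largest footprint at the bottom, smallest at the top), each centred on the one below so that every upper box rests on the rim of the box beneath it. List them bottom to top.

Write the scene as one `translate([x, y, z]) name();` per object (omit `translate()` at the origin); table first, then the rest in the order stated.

table();
translate([398, 364, 680]) open_box();
translate([403, 379, 767]) open_box_2();
translate([425, 382, 841]) open_box_3();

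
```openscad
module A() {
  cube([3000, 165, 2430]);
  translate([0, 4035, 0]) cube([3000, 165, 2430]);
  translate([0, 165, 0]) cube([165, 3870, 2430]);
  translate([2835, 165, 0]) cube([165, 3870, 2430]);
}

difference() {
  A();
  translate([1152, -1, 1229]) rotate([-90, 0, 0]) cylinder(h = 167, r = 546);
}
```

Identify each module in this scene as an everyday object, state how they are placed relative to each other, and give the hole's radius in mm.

The subtracted cylinder has r = 546 mm.

A is a house frame. The house frame has a circular hole through its front wall. The hole's radius is 546 mm.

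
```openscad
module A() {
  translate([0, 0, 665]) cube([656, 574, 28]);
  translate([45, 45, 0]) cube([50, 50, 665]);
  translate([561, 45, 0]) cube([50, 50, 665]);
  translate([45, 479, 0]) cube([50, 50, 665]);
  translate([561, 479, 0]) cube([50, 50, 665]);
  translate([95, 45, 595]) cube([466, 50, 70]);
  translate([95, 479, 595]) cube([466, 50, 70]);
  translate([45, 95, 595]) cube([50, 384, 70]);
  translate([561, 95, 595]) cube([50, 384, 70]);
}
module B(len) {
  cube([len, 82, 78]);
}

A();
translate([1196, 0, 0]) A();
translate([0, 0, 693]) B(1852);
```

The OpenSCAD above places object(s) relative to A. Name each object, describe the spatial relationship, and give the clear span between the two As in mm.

Second table starts at x = 1196; first ends at x = 656; clear span = 1196 − 656 = 540 mm.

A is a table. B is a beam. A beam spans the tops of two tables. The clear span between the two tables is 540 mm.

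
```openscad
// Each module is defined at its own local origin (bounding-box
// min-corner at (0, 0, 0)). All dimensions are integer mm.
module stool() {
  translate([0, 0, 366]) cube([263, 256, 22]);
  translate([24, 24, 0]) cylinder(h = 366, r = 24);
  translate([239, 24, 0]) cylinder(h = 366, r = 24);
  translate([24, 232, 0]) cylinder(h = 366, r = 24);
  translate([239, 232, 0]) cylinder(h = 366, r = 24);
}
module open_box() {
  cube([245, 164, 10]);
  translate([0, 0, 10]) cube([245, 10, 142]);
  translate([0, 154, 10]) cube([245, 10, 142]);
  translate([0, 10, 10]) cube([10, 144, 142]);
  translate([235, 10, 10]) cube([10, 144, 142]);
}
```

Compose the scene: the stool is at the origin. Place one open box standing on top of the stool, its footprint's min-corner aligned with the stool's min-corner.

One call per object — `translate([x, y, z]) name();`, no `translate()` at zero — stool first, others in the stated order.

stool();
translate([0, 0, 388]) open_box();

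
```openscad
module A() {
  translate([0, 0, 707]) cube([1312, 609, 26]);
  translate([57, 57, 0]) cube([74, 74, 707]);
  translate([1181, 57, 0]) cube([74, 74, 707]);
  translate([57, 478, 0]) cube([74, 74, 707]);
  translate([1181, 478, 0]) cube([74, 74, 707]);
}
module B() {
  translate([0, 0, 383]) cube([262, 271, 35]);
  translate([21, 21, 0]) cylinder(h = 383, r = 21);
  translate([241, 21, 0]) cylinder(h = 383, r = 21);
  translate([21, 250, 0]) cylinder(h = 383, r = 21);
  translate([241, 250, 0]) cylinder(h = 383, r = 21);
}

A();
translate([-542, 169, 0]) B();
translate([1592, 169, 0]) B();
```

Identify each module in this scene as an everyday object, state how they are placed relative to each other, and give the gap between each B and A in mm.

A is a table. B is a stool. Two stools sit around the table at the −x, +x sides. The gap between each stool and the table is 280 mm.

Each stool's nearest face is 280 mm from the table's bounding box.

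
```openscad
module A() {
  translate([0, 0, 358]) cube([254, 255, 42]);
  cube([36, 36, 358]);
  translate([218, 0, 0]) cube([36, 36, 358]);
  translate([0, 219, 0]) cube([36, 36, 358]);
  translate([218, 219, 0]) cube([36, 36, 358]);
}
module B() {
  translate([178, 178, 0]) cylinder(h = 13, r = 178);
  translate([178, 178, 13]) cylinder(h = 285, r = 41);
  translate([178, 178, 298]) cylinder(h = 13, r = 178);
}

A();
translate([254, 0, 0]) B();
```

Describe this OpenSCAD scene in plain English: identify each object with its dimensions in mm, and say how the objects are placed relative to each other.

A is a four-legged stool. The seat is 254×255 mm, 42 mm thick, top at z = 400 mm. It stands on four square legs, each 36×36 mm in cross-section, from z = 0 to the seat underside, each flush with a corner of the seat.

B is a spool: two coaxial disc flanges of radius 178 mm and thickness 13 mm, joined by a core cylinder of radius 41 mm and height 285 mm. The lower flange rests on z = 0 and the three cylinders share a vertical axis.

The spool is against the stool's +x side, with their −y faces flush.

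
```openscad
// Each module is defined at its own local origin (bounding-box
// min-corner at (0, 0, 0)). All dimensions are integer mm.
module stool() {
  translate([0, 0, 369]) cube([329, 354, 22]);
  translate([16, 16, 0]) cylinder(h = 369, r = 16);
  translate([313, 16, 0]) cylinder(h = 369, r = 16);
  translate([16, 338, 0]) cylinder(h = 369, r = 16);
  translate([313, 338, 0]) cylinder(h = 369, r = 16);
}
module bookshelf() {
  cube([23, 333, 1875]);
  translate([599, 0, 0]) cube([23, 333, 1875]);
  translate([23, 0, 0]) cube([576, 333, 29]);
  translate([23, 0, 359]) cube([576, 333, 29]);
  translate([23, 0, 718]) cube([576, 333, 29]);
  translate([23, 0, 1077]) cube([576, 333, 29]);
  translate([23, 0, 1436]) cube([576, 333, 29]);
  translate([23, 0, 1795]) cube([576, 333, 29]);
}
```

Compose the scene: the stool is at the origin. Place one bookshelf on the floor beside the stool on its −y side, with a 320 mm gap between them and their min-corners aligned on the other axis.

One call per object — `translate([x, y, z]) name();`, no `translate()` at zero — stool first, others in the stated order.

stool();
translate([0, -653, 0]) bookshelf();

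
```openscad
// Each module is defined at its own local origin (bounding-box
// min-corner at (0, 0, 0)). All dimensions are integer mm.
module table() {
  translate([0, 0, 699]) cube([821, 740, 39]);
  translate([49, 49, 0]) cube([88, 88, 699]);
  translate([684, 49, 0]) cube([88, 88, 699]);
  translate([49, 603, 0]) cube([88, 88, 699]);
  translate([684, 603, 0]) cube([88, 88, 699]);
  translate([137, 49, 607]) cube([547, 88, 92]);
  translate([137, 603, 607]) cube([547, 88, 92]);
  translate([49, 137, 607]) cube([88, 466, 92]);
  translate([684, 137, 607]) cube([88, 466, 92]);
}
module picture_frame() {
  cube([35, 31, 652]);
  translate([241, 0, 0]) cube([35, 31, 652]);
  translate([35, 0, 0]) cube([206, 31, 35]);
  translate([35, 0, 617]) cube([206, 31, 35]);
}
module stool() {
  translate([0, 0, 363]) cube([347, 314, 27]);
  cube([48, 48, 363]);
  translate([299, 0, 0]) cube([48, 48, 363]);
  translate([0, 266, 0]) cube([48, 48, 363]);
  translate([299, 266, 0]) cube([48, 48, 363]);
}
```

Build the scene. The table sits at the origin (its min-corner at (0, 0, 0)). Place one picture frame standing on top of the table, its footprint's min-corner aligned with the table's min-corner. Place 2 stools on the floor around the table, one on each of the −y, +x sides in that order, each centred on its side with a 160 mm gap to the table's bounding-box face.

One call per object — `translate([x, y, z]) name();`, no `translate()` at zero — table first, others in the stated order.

table();
translate([0, 0, 738]) picture_frame();
translate([237, -474, 0]) stool();
translate([981, 213, 0]) stool();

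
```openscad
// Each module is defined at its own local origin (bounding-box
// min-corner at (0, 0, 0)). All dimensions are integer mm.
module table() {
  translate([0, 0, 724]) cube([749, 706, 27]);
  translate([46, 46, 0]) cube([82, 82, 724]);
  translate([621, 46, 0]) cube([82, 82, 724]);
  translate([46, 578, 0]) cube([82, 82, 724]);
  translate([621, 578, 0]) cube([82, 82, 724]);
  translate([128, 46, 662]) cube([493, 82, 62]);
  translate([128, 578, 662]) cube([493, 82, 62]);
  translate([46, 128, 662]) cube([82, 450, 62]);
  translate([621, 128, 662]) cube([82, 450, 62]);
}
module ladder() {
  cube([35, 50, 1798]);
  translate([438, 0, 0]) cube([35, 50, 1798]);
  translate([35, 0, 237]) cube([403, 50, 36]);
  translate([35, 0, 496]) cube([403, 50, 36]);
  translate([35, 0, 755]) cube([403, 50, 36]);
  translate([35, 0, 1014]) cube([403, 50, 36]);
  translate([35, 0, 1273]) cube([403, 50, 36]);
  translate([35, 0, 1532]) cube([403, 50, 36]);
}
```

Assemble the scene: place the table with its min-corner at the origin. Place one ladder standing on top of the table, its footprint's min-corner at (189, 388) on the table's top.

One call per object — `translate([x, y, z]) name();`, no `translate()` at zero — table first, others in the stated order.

table();
translate([189, 388, 751]) ladder();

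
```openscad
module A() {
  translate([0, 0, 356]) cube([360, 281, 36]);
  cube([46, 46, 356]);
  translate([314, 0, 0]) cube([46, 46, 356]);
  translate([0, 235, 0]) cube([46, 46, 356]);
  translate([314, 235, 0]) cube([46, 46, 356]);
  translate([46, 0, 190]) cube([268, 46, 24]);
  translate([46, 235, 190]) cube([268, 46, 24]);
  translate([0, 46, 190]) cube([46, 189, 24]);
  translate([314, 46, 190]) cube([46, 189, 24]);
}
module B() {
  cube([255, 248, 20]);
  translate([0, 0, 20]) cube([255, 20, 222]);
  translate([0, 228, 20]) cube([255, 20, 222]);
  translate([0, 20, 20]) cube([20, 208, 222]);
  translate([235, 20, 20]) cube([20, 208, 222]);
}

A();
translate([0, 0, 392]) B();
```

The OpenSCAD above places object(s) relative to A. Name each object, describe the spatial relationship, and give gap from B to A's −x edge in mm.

The open box's min-x is at 0; the stool's min-x is 0; gap = 0 mm.

A is a stool. B is an open box. The open box is on top of the stool. The gap from the open box to the stool's −x edge is 0 mm.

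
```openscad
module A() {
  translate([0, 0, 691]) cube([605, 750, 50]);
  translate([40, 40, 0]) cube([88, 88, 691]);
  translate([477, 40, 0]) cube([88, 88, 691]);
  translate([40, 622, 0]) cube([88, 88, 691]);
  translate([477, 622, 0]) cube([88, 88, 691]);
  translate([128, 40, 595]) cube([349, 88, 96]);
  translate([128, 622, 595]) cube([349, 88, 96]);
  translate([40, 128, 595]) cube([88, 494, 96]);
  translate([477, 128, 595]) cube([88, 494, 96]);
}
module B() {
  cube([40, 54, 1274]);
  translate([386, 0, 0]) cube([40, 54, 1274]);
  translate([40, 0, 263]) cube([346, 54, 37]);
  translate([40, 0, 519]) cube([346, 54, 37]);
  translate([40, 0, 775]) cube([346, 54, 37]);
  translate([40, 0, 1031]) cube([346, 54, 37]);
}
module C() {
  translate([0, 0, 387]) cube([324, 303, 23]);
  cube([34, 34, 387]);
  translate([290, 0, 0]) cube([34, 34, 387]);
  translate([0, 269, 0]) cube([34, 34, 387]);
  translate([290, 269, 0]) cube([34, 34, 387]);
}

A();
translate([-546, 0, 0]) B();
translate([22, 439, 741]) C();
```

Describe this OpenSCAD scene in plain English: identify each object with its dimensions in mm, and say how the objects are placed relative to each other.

A is a table with a 605×750 mm rectangular top, 50 mm thick, top surface at z = 741 mm, supported by four 88×88 mm square legs, each inset 40 mm from the nearest pair of top edges, running from the floor. Four apron rails, 88 mm thick and 96 mm tall, run between adjacent legs with their top edges flush with the underside of the top and their outer faces flush with the legs' outer faces.

B is a wooden ladder with two side rails of 40×54 mm section and 1274 mm height, set 426 mm apart overall. Between them run 4 rectangular rungs (54 mm deep, 37 mm thick), front faces flush with the rails' −y face. The bottom of the first rung is 263 mm above the floor and each subsequent rung is 256 mm higher than the one below.

C is a simple wooden stool: a rectangular seat 324 mm (x) by 303 mm (y), 23 mm thick, top face at z = 410 mm, on four square legs, each 34×34 mm in cross-section. The legs rest on z = 0, each flush with a corner of the seat.

The ladder is on the floor beside the table on its −x side. The stool is on top of the table.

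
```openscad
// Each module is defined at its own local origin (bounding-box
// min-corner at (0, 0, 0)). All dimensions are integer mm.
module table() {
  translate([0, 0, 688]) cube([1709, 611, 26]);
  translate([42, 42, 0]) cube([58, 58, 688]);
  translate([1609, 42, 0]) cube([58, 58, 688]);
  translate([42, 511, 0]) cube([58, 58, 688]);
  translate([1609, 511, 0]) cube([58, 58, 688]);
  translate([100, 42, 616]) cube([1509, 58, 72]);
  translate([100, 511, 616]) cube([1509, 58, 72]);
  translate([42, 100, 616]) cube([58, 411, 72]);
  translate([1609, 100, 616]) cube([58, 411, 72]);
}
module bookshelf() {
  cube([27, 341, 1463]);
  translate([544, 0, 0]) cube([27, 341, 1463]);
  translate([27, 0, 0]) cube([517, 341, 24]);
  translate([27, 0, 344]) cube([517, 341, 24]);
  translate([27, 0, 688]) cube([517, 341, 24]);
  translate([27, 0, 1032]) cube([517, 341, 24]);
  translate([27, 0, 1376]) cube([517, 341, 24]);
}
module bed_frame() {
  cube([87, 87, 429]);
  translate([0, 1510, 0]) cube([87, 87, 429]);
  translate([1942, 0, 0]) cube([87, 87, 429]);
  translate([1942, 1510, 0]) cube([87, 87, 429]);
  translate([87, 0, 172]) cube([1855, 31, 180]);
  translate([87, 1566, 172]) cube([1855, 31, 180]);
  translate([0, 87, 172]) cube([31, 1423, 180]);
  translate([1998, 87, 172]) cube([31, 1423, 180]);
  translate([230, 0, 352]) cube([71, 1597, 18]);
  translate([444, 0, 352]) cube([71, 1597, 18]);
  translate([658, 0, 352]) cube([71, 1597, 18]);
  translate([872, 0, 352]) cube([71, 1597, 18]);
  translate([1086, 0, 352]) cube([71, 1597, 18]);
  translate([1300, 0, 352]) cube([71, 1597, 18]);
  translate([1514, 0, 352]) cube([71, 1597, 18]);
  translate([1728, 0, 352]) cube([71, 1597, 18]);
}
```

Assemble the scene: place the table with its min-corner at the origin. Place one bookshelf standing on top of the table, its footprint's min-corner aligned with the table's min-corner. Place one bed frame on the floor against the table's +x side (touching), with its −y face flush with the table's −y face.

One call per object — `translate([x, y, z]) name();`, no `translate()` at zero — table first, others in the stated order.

table();
translate([0, 0, 714]) bookshelf();
translate([1709, 0, 0]) bed_frame();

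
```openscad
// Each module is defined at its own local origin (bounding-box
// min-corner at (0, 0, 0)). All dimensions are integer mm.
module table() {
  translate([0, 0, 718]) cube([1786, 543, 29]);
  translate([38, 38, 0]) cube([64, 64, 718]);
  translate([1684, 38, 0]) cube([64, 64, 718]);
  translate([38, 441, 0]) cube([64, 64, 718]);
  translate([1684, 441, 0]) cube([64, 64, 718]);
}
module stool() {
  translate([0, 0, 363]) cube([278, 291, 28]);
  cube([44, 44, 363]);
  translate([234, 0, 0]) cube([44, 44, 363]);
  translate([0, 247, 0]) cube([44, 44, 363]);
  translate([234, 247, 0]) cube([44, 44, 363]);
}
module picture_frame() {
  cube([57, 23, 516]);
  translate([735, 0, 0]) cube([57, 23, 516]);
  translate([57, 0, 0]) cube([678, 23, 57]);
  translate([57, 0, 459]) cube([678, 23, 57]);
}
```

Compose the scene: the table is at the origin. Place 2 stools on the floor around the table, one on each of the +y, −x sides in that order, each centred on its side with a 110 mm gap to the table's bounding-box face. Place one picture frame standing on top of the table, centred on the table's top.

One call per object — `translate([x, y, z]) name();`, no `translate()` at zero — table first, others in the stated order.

table();
translate([754, 653, 0]) stool();
translate([-388, 126, 0]) stool();
translate([497, 260, 747]) picture_frame();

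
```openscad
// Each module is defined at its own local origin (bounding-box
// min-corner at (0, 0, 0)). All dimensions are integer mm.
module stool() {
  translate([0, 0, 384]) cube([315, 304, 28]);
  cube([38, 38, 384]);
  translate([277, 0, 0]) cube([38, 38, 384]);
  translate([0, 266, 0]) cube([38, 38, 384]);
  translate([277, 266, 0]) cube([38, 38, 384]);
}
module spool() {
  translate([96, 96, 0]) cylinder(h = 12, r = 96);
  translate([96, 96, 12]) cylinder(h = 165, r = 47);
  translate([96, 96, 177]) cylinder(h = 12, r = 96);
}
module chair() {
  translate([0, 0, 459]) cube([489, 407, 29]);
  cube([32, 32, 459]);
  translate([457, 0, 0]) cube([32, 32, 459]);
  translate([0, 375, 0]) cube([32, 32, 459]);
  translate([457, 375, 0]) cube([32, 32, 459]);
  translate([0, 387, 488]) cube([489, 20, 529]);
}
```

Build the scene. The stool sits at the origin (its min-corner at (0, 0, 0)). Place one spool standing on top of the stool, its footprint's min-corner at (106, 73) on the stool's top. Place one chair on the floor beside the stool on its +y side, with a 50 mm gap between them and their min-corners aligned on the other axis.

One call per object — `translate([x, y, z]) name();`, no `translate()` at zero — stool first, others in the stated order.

stool();
translate([106, 73, 412]) spool();
translate([0, 354, 0]) chair();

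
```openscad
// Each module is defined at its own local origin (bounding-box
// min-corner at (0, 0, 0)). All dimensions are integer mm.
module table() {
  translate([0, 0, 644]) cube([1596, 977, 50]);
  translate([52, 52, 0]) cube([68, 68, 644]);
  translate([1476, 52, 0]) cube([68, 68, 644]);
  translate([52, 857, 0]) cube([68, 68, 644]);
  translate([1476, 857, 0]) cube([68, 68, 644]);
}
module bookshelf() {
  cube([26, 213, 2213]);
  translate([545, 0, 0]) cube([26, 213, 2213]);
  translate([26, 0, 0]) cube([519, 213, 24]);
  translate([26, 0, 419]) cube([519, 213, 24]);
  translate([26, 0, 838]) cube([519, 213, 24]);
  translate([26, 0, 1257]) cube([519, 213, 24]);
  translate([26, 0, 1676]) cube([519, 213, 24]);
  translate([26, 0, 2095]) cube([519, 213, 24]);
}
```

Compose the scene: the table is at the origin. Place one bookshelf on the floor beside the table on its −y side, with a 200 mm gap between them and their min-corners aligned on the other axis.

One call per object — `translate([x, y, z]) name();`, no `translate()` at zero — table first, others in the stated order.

table();
translate([0, -413, 0]) bookshelf();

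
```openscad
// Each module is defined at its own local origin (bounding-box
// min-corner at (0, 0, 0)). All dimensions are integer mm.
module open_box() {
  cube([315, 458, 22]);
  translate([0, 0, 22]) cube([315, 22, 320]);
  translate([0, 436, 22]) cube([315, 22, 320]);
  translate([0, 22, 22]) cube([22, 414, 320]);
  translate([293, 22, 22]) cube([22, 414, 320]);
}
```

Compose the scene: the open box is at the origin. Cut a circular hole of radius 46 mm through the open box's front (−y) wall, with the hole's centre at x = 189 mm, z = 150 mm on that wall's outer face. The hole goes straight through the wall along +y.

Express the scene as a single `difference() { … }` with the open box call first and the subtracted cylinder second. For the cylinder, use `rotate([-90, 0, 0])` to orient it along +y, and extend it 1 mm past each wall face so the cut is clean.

difference() {
  open_box();
  translate([189, -1, 150]) rotate([-90, 0, 0]) cylinder(h = 24, r = 46);
}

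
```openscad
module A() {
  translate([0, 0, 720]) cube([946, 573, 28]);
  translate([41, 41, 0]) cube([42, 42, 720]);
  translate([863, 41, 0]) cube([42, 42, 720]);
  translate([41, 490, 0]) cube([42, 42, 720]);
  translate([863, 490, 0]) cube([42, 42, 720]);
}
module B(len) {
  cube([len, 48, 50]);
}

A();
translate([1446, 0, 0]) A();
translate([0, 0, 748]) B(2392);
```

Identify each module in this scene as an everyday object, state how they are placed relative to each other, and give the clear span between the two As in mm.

A is a table. B is a beam. A beam spans the tops of two tables. The clear span between the two tables is 500 mm.

Second table starts at x = 1446; first ends at x = 946; clear span = 1446 − 946 = 500 mm.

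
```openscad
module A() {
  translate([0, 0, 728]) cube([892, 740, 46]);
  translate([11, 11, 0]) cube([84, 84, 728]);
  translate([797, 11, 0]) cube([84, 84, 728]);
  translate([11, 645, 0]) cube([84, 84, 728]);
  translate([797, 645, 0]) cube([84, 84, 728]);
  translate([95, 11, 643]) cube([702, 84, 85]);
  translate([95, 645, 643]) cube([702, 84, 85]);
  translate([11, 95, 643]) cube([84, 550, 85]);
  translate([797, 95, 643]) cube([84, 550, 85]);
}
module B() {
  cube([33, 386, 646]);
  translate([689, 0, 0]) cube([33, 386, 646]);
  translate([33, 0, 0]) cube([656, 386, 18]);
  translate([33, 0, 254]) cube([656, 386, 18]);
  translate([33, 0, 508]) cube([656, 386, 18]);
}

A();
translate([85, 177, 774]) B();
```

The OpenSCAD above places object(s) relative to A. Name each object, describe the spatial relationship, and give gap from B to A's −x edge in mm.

The bookshelf's min-x is at 85; the table's min-x is 0; gap = 85 mm.

A is a table. B is a bookshelf. The bookshelf is on top of the table, centred. The gap from the bookshelf to the table's −x edge is 85 mm.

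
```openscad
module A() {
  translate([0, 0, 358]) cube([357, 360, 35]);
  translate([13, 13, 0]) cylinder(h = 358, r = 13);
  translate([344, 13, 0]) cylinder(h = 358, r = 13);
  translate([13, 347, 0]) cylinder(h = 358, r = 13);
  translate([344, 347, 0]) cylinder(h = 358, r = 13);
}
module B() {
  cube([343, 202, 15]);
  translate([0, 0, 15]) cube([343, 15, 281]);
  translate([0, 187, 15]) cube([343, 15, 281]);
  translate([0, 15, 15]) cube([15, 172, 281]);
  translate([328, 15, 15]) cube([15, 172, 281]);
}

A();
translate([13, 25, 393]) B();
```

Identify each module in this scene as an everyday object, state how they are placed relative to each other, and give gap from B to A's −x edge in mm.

The open box's min-x is at 13; the stool's min-x is 0; gap = 13 mm.

A is a stool. B is an open box. The open box is on top of the stool. The gap from the open box to the stool's −x edge is 13 mm.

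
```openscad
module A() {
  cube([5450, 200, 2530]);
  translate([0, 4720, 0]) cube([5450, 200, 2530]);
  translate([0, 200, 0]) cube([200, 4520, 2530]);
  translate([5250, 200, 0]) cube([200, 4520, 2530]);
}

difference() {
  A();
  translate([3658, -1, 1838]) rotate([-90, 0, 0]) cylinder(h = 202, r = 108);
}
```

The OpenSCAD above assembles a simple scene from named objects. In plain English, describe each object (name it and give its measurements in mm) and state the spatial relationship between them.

A is the wall frame of a small rectangular building: four walls, each 2530 mm tall and 200 mm thick, enclosing a footprint 5450 mm (x) by 4920 mm (y) outside-to-outside, with no floor or roof. The front and back walls (the −y and +y sides) span the full width; the two side walls fit between them.

The house frame has a circular hole of radius 108 mm through its front wall, centred at (x = 3658, z = 1838).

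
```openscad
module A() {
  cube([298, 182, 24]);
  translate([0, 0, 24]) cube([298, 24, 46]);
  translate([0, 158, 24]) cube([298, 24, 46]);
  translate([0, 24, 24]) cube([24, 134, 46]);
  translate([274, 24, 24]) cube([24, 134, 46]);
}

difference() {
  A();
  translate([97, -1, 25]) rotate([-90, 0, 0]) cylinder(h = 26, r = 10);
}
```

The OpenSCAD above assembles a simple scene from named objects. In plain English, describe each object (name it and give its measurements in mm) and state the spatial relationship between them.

A is an open storage box with external size 298×182×70 mm and wall thickness 24 mm (the base is also 24 mm thick). The base covers the whole footprint; the four walls stand on the base, with the y-facing walls full-width and the x-facing walls fitting between their inner faces.

The open box has a circular hole of radius 10 mm through its front wall, centred at (x = 97, z = 25).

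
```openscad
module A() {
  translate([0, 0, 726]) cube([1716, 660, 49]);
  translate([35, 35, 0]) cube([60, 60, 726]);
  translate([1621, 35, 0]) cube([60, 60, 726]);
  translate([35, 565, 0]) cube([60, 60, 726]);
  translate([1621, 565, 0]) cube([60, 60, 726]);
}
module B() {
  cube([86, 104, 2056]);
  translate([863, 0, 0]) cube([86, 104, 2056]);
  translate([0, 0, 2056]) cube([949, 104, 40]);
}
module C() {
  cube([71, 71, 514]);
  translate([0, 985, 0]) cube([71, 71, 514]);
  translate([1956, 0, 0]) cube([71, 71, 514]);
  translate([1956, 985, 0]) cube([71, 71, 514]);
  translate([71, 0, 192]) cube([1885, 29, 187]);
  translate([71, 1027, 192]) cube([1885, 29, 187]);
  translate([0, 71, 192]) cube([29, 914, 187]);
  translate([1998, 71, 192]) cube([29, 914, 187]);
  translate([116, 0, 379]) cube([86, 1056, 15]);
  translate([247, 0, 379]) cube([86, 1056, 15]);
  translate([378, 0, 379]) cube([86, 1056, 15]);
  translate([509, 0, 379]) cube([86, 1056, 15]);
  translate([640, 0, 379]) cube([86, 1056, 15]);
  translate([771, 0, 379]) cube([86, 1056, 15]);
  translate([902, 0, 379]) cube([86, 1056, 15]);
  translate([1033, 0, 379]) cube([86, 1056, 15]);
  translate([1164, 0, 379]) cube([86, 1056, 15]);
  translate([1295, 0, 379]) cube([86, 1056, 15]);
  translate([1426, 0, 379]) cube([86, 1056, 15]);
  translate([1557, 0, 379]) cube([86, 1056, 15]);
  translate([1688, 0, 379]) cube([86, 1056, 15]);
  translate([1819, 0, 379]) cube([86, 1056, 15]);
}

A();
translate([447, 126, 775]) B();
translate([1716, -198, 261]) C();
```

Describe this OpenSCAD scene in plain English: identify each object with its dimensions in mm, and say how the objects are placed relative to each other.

A is a table: top 1716 mm (x) × 660 mm (y), 49 mm thick, upper face at z = 775 mm, on four 60×60 mm square legs, each inset 35 mm from the nearest pair of top edges, running from z = 0 to the bottom of the top.

B is a rectangular door frame: two vertical jambs of 86×104 mm section, 2056 mm tall, with a clear opening 777 mm wide between their inner faces. A header 40 mm tall and 104 mm deep lies on top of the jambs and spans the full outside width.

C is a bed frame 2027 mm long (x) by 1056 mm wide (y). Four 71×71 mm corner posts, 514 mm tall, at the corners of the footprint. Four rails of 29 mm thickness and 187 mm height run between adjacent posts with their undersides at z = 192 mm, their outer faces flush with the outside of the frame (the two x-running rails run between the posts' inner faces; the two y-running rails run between the posts' inner faces). 14 slats, each 86 mm wide (x) and 15 mm thick, lie across the top of the two x-running rails, running the full 1056 mm width of the frame in y; the slats are evenly spaced along x between the inner faces of the end posts with equal gaps (rounded down to the nearest mm) at the −x end and between each pair — any rounding remainder accumulates at the +x end.

The door frame is on top of the table. The bed frame is beside the table with their tops flush at z = 775.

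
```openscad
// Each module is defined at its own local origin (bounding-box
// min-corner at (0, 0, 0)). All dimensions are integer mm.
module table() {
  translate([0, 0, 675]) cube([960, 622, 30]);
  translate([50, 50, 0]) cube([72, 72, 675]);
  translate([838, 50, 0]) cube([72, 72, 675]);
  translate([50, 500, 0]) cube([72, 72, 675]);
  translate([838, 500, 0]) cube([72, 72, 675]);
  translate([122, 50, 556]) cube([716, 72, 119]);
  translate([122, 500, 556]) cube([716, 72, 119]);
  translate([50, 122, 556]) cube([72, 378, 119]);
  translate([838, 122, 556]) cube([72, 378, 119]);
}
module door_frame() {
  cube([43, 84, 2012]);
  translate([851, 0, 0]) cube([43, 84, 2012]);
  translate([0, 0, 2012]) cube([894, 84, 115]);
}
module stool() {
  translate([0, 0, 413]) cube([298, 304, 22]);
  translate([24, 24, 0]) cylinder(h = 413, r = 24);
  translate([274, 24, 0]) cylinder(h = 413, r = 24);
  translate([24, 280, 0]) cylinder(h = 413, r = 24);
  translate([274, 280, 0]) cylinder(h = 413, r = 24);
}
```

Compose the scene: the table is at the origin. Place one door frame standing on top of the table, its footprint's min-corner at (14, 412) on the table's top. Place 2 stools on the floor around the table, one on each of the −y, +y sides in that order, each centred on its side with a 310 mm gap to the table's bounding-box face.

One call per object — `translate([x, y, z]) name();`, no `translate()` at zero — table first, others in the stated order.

table();
translate([14, 412, 705]) door_frame();
translate([331, -614, 0]) stool();
translate([331, 932, 0]) stool();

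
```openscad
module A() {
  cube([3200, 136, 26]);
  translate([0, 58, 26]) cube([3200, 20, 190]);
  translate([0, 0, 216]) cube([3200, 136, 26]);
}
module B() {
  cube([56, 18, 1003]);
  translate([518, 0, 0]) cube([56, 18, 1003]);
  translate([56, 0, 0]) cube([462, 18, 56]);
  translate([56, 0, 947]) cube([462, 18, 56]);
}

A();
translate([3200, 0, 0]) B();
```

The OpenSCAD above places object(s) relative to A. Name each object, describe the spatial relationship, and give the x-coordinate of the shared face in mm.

The I-beam's +x face and the picture frame's −x face are both at x = 3200 mm.

A is an I-beam. B is a picture frame. The picture frame is against the I-beam's +x side, with their −y faces flush. The x-coordinate of the shared face is 3200 mm.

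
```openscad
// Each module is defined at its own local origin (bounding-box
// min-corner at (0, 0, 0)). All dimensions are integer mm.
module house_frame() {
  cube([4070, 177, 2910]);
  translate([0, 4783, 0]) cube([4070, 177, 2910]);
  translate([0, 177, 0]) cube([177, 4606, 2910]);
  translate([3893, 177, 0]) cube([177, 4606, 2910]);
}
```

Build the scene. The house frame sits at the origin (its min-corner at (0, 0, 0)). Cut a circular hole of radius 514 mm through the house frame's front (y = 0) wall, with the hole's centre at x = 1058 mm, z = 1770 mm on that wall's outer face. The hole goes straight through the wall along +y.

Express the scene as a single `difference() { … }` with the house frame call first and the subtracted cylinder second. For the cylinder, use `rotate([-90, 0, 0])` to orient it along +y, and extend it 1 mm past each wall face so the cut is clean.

difference() {
  house_frame();
  translate([1058, -1, 1770]) rotate([-90, 0, 0]) cylinder(h = 179, r = 514);
}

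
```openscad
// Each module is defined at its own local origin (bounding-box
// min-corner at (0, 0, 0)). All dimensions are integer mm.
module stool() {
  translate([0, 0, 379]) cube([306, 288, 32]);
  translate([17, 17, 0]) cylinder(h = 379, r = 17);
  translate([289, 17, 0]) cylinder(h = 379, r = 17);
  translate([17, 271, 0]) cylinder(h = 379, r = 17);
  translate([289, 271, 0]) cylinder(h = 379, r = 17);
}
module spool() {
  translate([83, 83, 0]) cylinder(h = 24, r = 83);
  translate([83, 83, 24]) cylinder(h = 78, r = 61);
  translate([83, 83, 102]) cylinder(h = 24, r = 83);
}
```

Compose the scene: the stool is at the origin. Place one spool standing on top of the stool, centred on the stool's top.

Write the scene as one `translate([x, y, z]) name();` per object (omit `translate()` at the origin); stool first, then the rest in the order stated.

stool();
translate([70, 61, 411]) spool();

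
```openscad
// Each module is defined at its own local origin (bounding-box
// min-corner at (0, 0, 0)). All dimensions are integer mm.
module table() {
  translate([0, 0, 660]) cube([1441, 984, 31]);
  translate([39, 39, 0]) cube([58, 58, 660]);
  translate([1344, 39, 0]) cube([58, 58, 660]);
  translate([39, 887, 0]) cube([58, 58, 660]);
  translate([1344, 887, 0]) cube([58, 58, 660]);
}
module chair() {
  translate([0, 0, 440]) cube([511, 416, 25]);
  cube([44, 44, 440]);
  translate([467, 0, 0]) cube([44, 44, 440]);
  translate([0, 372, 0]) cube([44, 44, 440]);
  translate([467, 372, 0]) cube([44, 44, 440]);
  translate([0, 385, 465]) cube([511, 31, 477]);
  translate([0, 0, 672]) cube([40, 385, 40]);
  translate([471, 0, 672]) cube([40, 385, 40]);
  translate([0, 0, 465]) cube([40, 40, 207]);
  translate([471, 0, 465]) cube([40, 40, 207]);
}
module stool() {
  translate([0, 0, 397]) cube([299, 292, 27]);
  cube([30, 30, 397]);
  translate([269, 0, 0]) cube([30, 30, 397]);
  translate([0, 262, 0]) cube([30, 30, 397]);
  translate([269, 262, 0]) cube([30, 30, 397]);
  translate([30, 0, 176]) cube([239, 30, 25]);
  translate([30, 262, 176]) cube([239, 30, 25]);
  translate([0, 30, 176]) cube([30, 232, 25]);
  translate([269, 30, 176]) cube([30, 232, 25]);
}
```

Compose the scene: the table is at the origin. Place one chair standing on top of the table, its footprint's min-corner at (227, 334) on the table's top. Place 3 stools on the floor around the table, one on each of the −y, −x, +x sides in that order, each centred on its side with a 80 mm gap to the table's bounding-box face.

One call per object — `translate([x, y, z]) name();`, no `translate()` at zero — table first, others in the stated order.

table();
translate([227, 334, 691]) chair();
translate([571, -372, 0]) stool();
translate([-379, 346, 0]) stool();
translate([1521, 346, 0]) stool();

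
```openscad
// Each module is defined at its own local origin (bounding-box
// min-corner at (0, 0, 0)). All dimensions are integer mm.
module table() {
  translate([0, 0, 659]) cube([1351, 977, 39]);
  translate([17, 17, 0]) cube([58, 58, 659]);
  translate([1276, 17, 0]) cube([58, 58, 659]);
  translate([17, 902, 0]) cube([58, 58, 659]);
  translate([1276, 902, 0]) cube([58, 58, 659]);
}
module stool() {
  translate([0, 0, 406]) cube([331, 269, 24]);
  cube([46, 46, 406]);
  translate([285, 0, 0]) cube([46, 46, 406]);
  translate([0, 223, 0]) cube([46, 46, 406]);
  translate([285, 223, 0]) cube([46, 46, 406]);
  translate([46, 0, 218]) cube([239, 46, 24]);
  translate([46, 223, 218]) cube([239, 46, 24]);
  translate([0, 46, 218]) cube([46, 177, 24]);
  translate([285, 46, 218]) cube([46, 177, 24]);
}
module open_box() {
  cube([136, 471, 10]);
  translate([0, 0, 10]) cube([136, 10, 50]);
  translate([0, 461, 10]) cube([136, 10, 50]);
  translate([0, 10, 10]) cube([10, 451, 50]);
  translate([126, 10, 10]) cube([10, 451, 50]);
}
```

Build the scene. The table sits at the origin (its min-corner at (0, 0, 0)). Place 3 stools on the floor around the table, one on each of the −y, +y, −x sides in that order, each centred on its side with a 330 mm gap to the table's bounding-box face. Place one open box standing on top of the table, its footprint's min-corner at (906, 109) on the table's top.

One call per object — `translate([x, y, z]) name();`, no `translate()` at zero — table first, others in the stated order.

table();
translate([510, -599, 0]) stool();
translate([510, 1307, 0]) stool();
translate([-661, 354, 0]) stool();
translate([906, 109, 698]) open_box();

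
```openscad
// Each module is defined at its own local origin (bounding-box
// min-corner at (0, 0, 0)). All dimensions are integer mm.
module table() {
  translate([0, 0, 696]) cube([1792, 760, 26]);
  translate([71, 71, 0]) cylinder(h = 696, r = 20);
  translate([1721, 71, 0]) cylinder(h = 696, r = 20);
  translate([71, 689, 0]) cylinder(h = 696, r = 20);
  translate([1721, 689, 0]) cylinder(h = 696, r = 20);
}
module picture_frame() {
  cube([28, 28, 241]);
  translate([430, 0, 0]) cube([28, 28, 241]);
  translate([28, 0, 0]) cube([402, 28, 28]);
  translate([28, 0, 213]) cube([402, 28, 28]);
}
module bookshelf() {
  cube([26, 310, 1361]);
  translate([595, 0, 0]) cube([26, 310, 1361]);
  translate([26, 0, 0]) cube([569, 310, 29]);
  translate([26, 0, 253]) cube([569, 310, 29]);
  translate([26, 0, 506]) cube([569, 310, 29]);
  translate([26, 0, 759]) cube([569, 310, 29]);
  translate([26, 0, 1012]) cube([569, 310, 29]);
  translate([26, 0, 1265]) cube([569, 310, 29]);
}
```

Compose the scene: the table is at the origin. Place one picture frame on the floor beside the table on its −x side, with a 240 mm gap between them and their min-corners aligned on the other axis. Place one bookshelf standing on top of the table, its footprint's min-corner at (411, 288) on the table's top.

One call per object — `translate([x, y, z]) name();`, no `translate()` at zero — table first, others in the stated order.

table();
translate([-698, 0, 0]) picture_frame();
translate([411, 288, 722]) bookshelf();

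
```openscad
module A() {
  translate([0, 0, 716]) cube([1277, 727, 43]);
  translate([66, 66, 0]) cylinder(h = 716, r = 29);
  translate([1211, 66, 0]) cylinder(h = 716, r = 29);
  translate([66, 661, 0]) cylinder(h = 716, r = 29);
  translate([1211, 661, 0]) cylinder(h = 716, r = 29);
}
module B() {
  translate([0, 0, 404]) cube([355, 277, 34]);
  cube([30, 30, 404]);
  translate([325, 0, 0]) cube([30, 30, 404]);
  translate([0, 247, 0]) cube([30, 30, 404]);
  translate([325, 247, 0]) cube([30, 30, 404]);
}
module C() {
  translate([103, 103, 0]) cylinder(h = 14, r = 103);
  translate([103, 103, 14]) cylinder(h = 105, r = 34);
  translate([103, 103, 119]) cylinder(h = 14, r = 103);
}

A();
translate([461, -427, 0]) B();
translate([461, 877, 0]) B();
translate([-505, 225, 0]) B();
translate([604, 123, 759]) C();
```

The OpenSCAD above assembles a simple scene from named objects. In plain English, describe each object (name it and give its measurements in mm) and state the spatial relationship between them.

A is a rectangular dining table. The top is 1277×727×43 mm with its upper surface at z = 759 mm. It stands on four round legs of 58 mm diameter, each leg's bounding box inset 37 mm from the nearest pair of top edges, running from the floor to the underside of the top.

B is a simple wooden stool: a rectangular seat 355 mm (x) by 277 mm (y), 34 mm thick, top face at z = 438 mm, on four square legs, each 30×30 mm in cross-section. The legs rest on z = 0, each flush with a corner of the seat.

C is a spool: two coaxial disc flanges of radius 103 mm and thickness 14 mm, joined by a core cylinder of radius 34 mm and height 105 mm. The lower flange rests on z = 0 and the three cylinders share a vertical axis.

Three stools sit around the table at the −y, +y, −x sides. The spool is on top of the table.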